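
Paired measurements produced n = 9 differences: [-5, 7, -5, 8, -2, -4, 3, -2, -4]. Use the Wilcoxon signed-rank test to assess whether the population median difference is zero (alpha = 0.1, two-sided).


Step 1: Drop any zero differences (none here) and take |d_i|.
|d| = [5, 7, 5, 8, 2, 4, 3, 2, 4]
Step 2: Midrank |d_i| (ties get averaged ranks).
ranks: |5|->6.5, |7|->8, |5|->6.5, |8|->9, |2|->1.5, |4|->4.5, |3|->3, |2|->1.5, |4|->4.5
Step 3: Attach original signs; sum ranks with positive sign and with negative sign.
W+ = 8 + 9 + 3 = 20
W- = 6.5 + 6.5 + 1.5 + 4.5 + 1.5 + 4.5 = 25
(Check: W+ + W- = 45 should equal n(n+1)/2 = 45.)
Step 4: Test statistic W = min(W+, W-) = 20.
Step 5: Ties in |d|, so use the tie-corrected normal approximation.
        E[W] = n(n+1)/4 = 9*10/4 = 22.5.
        Tie groups: |d|=2 (t=2), |d|=4 (t=2), |d|=5 (t=2); sum(t^3 - t) = 18.
        Var[W] = n(n+1)(2n+1)/24 - sum(t^3-t)/48 = 1710/24 - 18/48 = 70.875.
        z = (W - E[W]) / sqrt(Var[W]) = (20 - 22.5) / 8.4187 = -0.2970.
        Two-sided p = 2*Phi(z) = 0.766499.
Step 6: alpha = 0.1. fail to reject H0.

W+ = 20, W- = 25, W = min = 20, p = 0.766499, fail to reject H0.


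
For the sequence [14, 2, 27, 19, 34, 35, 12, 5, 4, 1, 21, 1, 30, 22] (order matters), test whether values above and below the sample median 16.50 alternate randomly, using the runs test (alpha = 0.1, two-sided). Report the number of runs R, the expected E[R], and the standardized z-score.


Step 1: Compute median = 16.50; label A = above, B = below.
Labels in order: BBAAAABBBBABAA  (n_A = 7, n_B = 7)
Step 2: Count runs R = 6.
Step 3: Under H0 (random ordering), E[R] = 2*n_A*n_B/(n_A+n_B) + 1 = 2*7*7/14 + 1 = 8.0000.
        Var[R] = 2*n_A*n_B*(2*n_A*n_B - n_A - n_B) / ((n_A+n_B)^2 * (n_A+n_B-1)) = 8232/2548 = 3.2308.
        SD[R] = 1.7974.
Step 4: Continuity-corrected z = (R + 0.5 - E[R]) / SD[R] = (6 + 0.5 - 8.0000) / 1.7974 = -0.8345.
Step 5: Two-sided p-value via normal approximation = 2*(1 - Phi(|z|)) = 0.403986.
Step 6: alpha = 0.1. fail to reject H0.

R = 6, z = -0.8345, p = 0.403986, fail to reject H0.


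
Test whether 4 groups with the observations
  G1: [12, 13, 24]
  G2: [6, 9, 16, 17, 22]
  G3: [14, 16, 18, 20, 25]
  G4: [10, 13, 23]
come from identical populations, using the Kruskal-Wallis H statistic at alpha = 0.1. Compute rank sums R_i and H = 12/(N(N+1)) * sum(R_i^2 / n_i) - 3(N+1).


Step 1: Combine all N = 16 observations and assign midranks.
sorted (value, group, rank): (6,G2,1), (9,G2,2), (10,G4,3), (12,G1,4), (13,G1,5.5), (13,G4,5.5), (14,G3,7), (16,G2,8.5), (16,G3,8.5), (17,G2,10), (18,G3,11), (20,G3,12), (22,G2,13), (23,G4,14), (24,G1,15), (25,G3,16)
Step 2: Sum ranks within each group.
R_1 = 24.5 (n_1 = 3)
R_2 = 34.5 (n_2 = 5)
R_3 = 54.5 (n_3 = 5)
R_4 = 22.5 (n_4 = 3)
Step 3: H = 12/(N(N+1)) * sum(R_i^2/n_i) - 3(N+1)
     = 12/(16*17) * (24.5^2/3 + 34.5^2/5 + 54.5^2/5 + 22.5^2/3) - 3*17
     = 0.044118 * 1200.93 - 51
     = 1.982353.
Step 4: Ties present; correction factor C = 1 - 12/(16^3 - 16) = 0.997059. Corrected H = 1.982353 / 0.997059 = 1.988201.
Step 5: Under H0, H ~ chi^2(3); p-value = 0.574859.
Step 6: alpha = 0.1. fail to reject H0.

H = 1.9882, df = 3, p = 0.574859, fail to reject H0.


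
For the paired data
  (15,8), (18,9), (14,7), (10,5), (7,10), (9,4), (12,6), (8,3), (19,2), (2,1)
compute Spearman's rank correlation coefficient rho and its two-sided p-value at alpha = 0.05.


Step 1: Rank x and y separately (midranks; no ties here).
rank(x): 15->8, 18->9, 14->7, 10->5, 7->2, 9->4, 12->6, 8->3, 19->10, 2->1
rank(y): 8->8, 9->9, 7->7, 5->5, 10->10, 4->4, 6->6, 3->3, 2->2, 1->1
Step 2: d_i = R_x(i) - R_y(i); compute d_i^2.
  (8-8)^2=0, (9-9)^2=0, (7-7)^2=0, (5-5)^2=0, (2-10)^2=64, (4-4)^2=0, (6-6)^2=0, (3-3)^2=0, (10-2)^2=64, (1-1)^2=0
sum(d^2) = 128.
Step 3: rho = 1 - 6*128 / (10*(10^2 - 1)) = 1 - 768/990 = 0.224242.
Step 4: Under H0, t = rho * sqrt((n-2)/(1-rho^2)) = 0.6508 ~ t(8).
Step 5: Two-sided p-value from the t-distribution with 8 df = 0.533401.
Step 6: alpha = 0.05. fail to reject H0.

rho = 0.2242, p = 0.533401, fail to reject H0 at alpha = 0.05.


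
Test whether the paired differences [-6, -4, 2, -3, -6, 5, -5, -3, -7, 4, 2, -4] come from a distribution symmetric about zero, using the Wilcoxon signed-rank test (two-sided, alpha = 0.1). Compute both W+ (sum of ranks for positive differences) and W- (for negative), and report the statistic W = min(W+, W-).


Step 1: Drop any zero differences (none here) and take |d_i|.
|d| = [6, 4, 2, 3, 6, 5, 5, 3, 7, 4, 2, 4]
Step 2: Midrank |d_i| (ties get averaged ranks).
ranks: |6|->10.5, |4|->6, |2|->1.5, |3|->3.5, |6|->10.5, |5|->8.5, |5|->8.5, |3|->3.5, |7|->12, |4|->6, |2|->1.5, |4|->6
Step 3: Attach original signs; sum ranks with positive sign and with negative sign.
W+ = 1.5 + 8.5 + 6 + 1.5 = 17.5
W- = 10.5 + 6 + 3.5 + 10.5 + 8.5 + 3.5 + 12 + 6 = 60.5
(Check: W+ + W- = 78 should equal n(n+1)/2 = 78.)
Step 4: Test statistic W = min(W+, W-) = 17.5.
Step 5: Ties in |d|, so use the tie-corrected normal approximation.
        E[W] = n(n+1)/4 = 12*13/4 = 39.
        Tie groups: |d|=2 (t=2), |d|=3 (t=2), |d|=4 (t=3), |d|=5 (t=2), |d|=6 (t=2); sum(t^3 - t) = 48.
        Var[W] = n(n+1)(2n+1)/24 - sum(t^3-t)/48 = 3900/24 - 48/48 = 161.5.
        z = (W - E[W]) / sqrt(Var[W]) = (17.5 - 39) / 12.7083 = -1.6918.
        Two-sided p = 2*Phi(z) = 0.090682.
Step 6: alpha = 0.1. reject H0.

W+ = 17.5, W- = 60.5, W = min = 17.5, p = 0.090682, reject H0.


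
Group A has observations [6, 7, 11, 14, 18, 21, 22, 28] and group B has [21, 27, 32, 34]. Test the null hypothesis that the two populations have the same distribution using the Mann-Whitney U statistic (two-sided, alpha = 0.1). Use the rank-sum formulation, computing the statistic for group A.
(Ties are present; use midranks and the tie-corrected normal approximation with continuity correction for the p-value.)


Step 1: Combine and sort all 12 observations; assign midranks.
sorted (value, group): (6,X), (7,X), (11,X), (14,X), (18,X), (21,X), (21,Y), (22,X), (27,Y), (28,X), (32,Y), (34,Y)
ranks: 6->1, 7->2, 11->3, 14->4, 18->5, 21->6.5, 21->6.5, 22->8, 27->9, 28->10, 32->11, 34->12
Step 2: Rank sum for X: R1 = 1 + 2 + 3 + 4 + 5 + 6.5 + 8 + 10 = 39.5.
Step 3: U_X = R1 - n1(n1+1)/2 = 39.5 - 8*9/2 = 39.5 - 36 = 3.5.
       U_Y = n1*n2 - U_X = 32 - 3.5 = 28.5.
Step 4: Ties are present, so use the tie-corrected normal approximation (with continuity correction) for the p-value.
Step 5: p-value = 0.041184; compare to alpha = 0.1. reject H0.

U_X = 3.5, p = 0.041184, reject H0 at alpha = 0.1.


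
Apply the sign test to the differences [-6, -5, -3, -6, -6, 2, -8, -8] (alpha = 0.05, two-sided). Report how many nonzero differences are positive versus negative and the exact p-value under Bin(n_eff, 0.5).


Step 1: Discard zero differences. Original n = 8; n_eff = number of nonzero differences = 8.
Nonzero differences (with sign): -6, -5, -3, -6, -6, +2, -8, -8
Step 2: Count signs: positive = 1, negative = 7.
Step 3: Under H0: P(positive) = 0.5, so the number of positives S ~ Bin(8, 0.5).
Step 4: Two-sided exact p-value = sum of Bin(8,0.5) probabilities at or below the observed probability = 0.070312.
Step 5: alpha = 0.05. fail to reject H0.

n_eff = 8, pos = 1, neg = 7, p = 0.070312, fail to reject H0.


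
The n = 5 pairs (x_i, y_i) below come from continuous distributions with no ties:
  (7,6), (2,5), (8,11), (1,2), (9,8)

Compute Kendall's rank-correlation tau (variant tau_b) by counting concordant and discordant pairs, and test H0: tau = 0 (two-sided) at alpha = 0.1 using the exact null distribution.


Step 1: Enumerate the 10 unordered pairs (i,j) with i<j and classify each by sign(x_j-x_i) * sign(y_j-y_i).
  (1,2):dx=-5,dy=-1->C; (1,3):dx=+1,dy=+5->C; (1,4):dx=-6,dy=-4->C; (1,5):dx=+2,dy=+2->C
  (2,3):dx=+6,dy=+6->C; (2,4):dx=-1,dy=-3->C; (2,5):dx=+7,dy=+3->C; (3,4):dx=-7,dy=-9->C
  (3,5):dx=+1,dy=-3->D; (4,5):dx=+8,dy=+6->C
Step 2: C = 9, D = 1, total pairs = 10.
Step 3: tau = (C - D)/(n(n-1)/2) = (9 - 1)/10 = 0.800000.
Step 4: Exact two-sided p-value (enumerate n! = 120 permutations of y under H0): p = 0.083333.
Step 5: alpha = 0.1. reject H0.

tau_b = 0.8000 (C=9, D=1), p = 0.083333, reject H0.


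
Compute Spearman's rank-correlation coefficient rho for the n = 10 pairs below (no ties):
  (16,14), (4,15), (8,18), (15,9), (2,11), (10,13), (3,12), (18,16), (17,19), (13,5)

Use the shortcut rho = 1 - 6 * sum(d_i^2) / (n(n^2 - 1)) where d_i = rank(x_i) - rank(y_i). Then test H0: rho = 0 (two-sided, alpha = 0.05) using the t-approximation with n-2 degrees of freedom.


Step 1: Rank x and y separately (midranks; no ties here).
rank(x): 16->8, 4->3, 8->4, 15->7, 2->1, 10->5, 3->2, 18->10, 17->9, 13->6
rank(y): 14->6, 15->7, 18->9, 9->2, 11->3, 13->5, 12->4, 16->8, 19->10, 5->1
Step 2: d_i = R_x(i) - R_y(i); compute d_i^2.
  (8-6)^2=4, (3-7)^2=16, (4-9)^2=25, (7-2)^2=25, (1-3)^2=4, (5-5)^2=0, (2-4)^2=4, (10-8)^2=4, (9-10)^2=1, (6-1)^2=25
sum(d^2) = 108.
Step 3: rho = 1 - 6*108 / (10*(10^2 - 1)) = 1 - 648/990 = 0.345455.
Step 4: Under H0, t = rho * sqrt((n-2)/(1-rho^2)) = 1.0412 ~ t(8).
Step 5: Two-sided p-value from the t-distribution with 8 df = 0.328227.
Step 6: alpha = 0.05. fail to reject H0.

rho = 0.3455, p = 0.328227, fail to reject H0 at alpha = 0.05.


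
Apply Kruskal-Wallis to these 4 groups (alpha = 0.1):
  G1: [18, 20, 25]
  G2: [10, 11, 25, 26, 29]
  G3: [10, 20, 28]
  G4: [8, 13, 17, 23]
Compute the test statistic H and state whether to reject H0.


Step 1: Combine all N = 15 observations and assign midranks.
sorted (value, group, rank): (8,G4,1), (10,G2,2.5), (10,G3,2.5), (11,G2,4), (13,G4,5), (17,G4,6), (18,G1,7), (20,G1,8.5), (20,G3,8.5), (23,G4,10), (25,G1,11.5), (25,G2,11.5), (26,G2,13), (28,G3,14), (29,G2,15)
Step 2: Sum ranks within each group.
R_1 = 27 (n_1 = 3)
R_2 = 46 (n_2 = 5)
R_3 = 25 (n_3 = 3)
R_4 = 22 (n_4 = 4)
Step 3: H = 12/(N(N+1)) * sum(R_i^2/n_i) - 3(N+1)
     = 12/(15*16) * (27^2/3 + 46^2/5 + 25^2/3 + 22^2/4) - 3*16
     = 0.050000 * 995.533 - 48
     = 1.776667.
Step 4: Ties present; correction factor C = 1 - 18/(15^3 - 15) = 0.994643. Corrected H = 1.776667 / 0.994643 = 1.786236.
Step 5: Under H0, H ~ chi^2(3); p-value = 0.617935.
Step 6: alpha = 0.1. fail to reject H0.

H = 1.7862, df = 3, p = 0.617935, fail to reject H0.


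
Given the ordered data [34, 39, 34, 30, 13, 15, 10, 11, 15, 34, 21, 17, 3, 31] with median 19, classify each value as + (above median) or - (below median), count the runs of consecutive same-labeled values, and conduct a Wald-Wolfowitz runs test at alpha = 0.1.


Step 1: Compute median = 19; label A = above, B = below.
Labels in order: AAAABBBBBAABBA  (n_A = 7, n_B = 7)
Step 2: Count runs R = 5.
Step 3: Under H0 (random ordering), E[R] = 2*n_A*n_B/(n_A+n_B) + 1 = 2*7*7/14 + 1 = 8.0000.
        Var[R] = 2*n_A*n_B*(2*n_A*n_B - n_A - n_B) / ((n_A+n_B)^2 * (n_A+n_B-1)) = 8232/2548 = 3.2308.
        SD[R] = 1.7974.
Step 4: Continuity-corrected z = (R + 0.5 - E[R]) / SD[R] = (5 + 0.5 - 8.0000) / 1.7974 = -1.3909.
Step 5: Two-sided p-value via normal approximation = 2*(1 - Phi(|z|)) = 0.164264.
Step 6: alpha = 0.1. fail to reject H0.

R = 5, z = -1.3909, p = 0.164264, fail to reject H0.


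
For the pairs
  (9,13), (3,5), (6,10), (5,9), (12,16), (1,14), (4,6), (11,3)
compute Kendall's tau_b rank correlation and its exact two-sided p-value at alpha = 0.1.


Step 1: Enumerate the 28 unordered pairs (i,j) with i<j and classify each by sign(x_j-x_i) * sign(y_j-y_i).
  (1,2):dx=-6,dy=-8->C; (1,3):dx=-3,dy=-3->C; (1,4):dx=-4,dy=-4->C; (1,5):dx=+3,dy=+3->C
  (1,6):dx=-8,dy=+1->D; (1,7):dx=-5,dy=-7->C; (1,8):dx=+2,dy=-10->D; (2,3):dx=+3,dy=+5->C
  (2,4):dx=+2,dy=+4->C; (2,5):dx=+9,dy=+11->C; (2,6):dx=-2,dy=+9->D; (2,7):dx=+1,dy=+1->C
  (2,8):dx=+8,dy=-2->D; (3,4):dx=-1,dy=-1->C; (3,5):dx=+6,dy=+6->C; (3,6):dx=-5,dy=+4->D
  (3,7):dx=-2,dy=-4->C; (3,8):dx=+5,dy=-7->D; (4,5):dx=+7,dy=+7->C; (4,6):dx=-4,dy=+5->D
  (4,7):dx=-1,dy=-3->C; (4,8):dx=+6,dy=-6->D; (5,6):dx=-11,dy=-2->C; (5,7):dx=-8,dy=-10->C
  (5,8):dx=-1,dy=-13->C; (6,7):dx=+3,dy=-8->D; (6,8):dx=+10,dy=-11->D; (7,8):dx=+7,dy=-3->D
Step 2: C = 17, D = 11, total pairs = 28.
Step 3: tau = (C - D)/(n(n-1)/2) = (17 - 11)/28 = 0.214286.
Step 4: Exact two-sided p-value (enumerate n! = 40320 permutations of y under H0): p = 0.548413.
Step 5: alpha = 0.1. fail to reject H0.

tau_b = 0.2143 (C=17, D=11), p = 0.548413, fail to reject H0.


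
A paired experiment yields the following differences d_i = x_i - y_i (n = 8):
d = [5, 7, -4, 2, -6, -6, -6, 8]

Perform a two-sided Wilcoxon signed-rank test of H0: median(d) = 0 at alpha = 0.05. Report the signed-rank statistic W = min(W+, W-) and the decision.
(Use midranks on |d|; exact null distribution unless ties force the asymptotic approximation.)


Step 1: Drop any zero differences (none here) and take |d_i|.
|d| = [5, 7, 4, 2, 6, 6, 6, 8]
Step 2: Midrank |d_i| (ties get averaged ranks).
ranks: |5|->3, |7|->7, |4|->2, |2|->1, |6|->5, |6|->5, |6|->5, |8|->8
Step 3: Attach original signs; sum ranks with positive sign and with negative sign.
W+ = 3 + 7 + 1 + 8 = 19
W- = 2 + 5 + 5 + 5 = 17
(Check: W+ + W- = 36 should equal n(n+1)/2 = 36.)
Step 4: Test statistic W = min(W+, W-) = 17.
Step 5: Ties in |d|, so use the tie-corrected normal approximation.
        E[W] = n(n+1)/4 = 8*9/4 = 18.
        Tie groups: |d|=6 (t=3); sum(t^3 - t) = 24.
        Var[W] = n(n+1)(2n+1)/24 - sum(t^3-t)/48 = 1224/24 - 24/48 = 50.5.
        z = (W - E[W]) / sqrt(Var[W]) = (17 - 18) / 7.1063 = -0.1407.
        Two-sided p = 2*Phi(z) = 0.888092.
Step 6: alpha = 0.05. fail to reject H0.

W+ = 19, W- = 17, W = min = 17, p = 0.888092, fail to reject H0.


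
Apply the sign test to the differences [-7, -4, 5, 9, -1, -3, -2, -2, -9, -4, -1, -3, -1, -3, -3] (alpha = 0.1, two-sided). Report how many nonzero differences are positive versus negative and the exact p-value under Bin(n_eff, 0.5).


Step 1: Discard zero differences. Original n = 15; n_eff = number of nonzero differences = 15.
Nonzero differences (with sign): -7, -4, +5, +9, -1, -3, -2, -2, -9, -4, -1, -3, -1, -3, -3
Step 2: Count signs: positive = 2, negative = 13.
Step 3: Under H0: P(positive) = 0.5, so the number of positives S ~ Bin(15, 0.5).
Step 4: Two-sided exact p-value = sum of Bin(15,0.5) probabilities at or below the observed probability = 0.007385.
Step 5: alpha = 0.1. reject H0.

n_eff = 15, pos = 2, neg = 13, p = 0.007385, reject H0.


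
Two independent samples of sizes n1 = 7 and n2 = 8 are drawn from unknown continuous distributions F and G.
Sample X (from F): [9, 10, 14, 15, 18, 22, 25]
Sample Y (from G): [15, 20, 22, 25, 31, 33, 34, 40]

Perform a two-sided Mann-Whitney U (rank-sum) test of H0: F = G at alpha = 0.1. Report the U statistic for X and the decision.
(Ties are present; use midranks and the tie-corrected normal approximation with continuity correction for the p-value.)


Step 1: Combine and sort all 15 observations; assign midranks.
sorted (value, group): (9,X), (10,X), (14,X), (15,X), (15,Y), (18,X), (20,Y), (22,X), (22,Y), (25,X), (25,Y), (31,Y), (33,Y), (34,Y), (40,Y)
ranks: 9->1, 10->2, 14->3, 15->4.5, 15->4.5, 18->6, 20->7, 22->8.5, 22->8.5, 25->10.5, 25->10.5, 31->12, 33->13, 34->14, 40->15
Step 2: Rank sum for X: R1 = 1 + 2 + 3 + 4.5 + 6 + 8.5 + 10.5 = 35.5.
Step 3: U_X = R1 - n1(n1+1)/2 = 35.5 - 7*8/2 = 35.5 - 28 = 7.5.
       U_Y = n1*n2 - U_X = 56 - 7.5 = 48.5.
Step 4: Ties are present, so use the tie-corrected normal approximation (with continuity correction) for the p-value.
Step 5: p-value = 0.020299; compare to alpha = 0.1. reject H0.

U_X = 7.5, p = 0.020299, reject H0 at alpha = 0.1.


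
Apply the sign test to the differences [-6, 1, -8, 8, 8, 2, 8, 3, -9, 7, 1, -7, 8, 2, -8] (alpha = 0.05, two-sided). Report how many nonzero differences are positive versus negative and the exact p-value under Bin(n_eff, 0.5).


Step 1: Discard zero differences. Original n = 15; n_eff = number of nonzero differences = 15.
Nonzero differences (with sign): -6, +1, -8, +8, +8, +2, +8, +3, -9, +7, +1, -7, +8, +2, -8
Step 2: Count signs: positive = 10, negative = 5.
Step 3: Under H0: P(positive) = 0.5, so the number of positives S ~ Bin(15, 0.5).
Step 4: Two-sided exact p-value = sum of Bin(15,0.5) probabilities at or below the observed probability = 0.301758.
Step 5: alpha = 0.05. fail to reject H0.

n_eff = 15, pos = 10, neg = 5, p = 0.301758, fail to reject H0.


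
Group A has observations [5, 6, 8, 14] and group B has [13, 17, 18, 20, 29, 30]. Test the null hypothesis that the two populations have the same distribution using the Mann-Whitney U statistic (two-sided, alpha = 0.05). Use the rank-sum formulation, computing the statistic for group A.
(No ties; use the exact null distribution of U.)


Step 1: Combine and sort all 10 observations; assign midranks.
sorted (value, group): (5,X), (6,X), (8,X), (13,Y), (14,X), (17,Y), (18,Y), (20,Y), (29,Y), (30,Y)
ranks: 5->1, 6->2, 8->3, 13->4, 14->5, 17->6, 18->7, 20->8, 29->9, 30->10
Step 2: Rank sum for X: R1 = 1 + 2 + 3 + 5 = 11.
Step 3: U_X = R1 - n1(n1+1)/2 = 11 - 4*5/2 = 11 - 10 = 1.
       U_Y = n1*n2 - U_X = 24 - 1 = 23.
Step 4: No ties, so the exact null distribution of U (based on enumerating the C(10,4) = 210 equally likely rank assignments) gives the two-sided p-value.
Step 5: p-value = 0.019048; compare to alpha = 0.05. reject H0.

U_X = 1, p = 0.019048, reject H0 at alpha = 0.05.


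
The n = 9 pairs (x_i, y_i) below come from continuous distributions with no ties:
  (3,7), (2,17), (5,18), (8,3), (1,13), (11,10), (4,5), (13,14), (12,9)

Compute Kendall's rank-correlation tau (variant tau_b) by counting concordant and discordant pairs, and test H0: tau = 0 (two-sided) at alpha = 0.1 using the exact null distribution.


Step 1: Enumerate the 36 unordered pairs (i,j) with i<j and classify each by sign(x_j-x_i) * sign(y_j-y_i).
  (1,2):dx=-1,dy=+10->D; (1,3):dx=+2,dy=+11->C; (1,4):dx=+5,dy=-4->D; (1,5):dx=-2,dy=+6->D
  (1,6):dx=+8,dy=+3->C; (1,7):dx=+1,dy=-2->D; (1,8):dx=+10,dy=+7->C; (1,9):dx=+9,dy=+2->C
  (2,3):dx=+3,dy=+1->C; (2,4):dx=+6,dy=-14->D; (2,5):dx=-1,dy=-4->C; (2,6):dx=+9,dy=-7->D
  (2,7):dx=+2,dy=-12->D; (2,8):dx=+11,dy=-3->D; (2,9):dx=+10,dy=-8->D; (3,4):dx=+3,dy=-15->D
  (3,5):dx=-4,dy=-5->C; (3,6):dx=+6,dy=-8->D; (3,7):dx=-1,dy=-13->C; (3,8):dx=+8,dy=-4->D
  (3,9):dx=+7,dy=-9->D; (4,5):dx=-7,dy=+10->D; (4,6):dx=+3,dy=+7->C; (4,7):dx=-4,dy=+2->D
  (4,8):dx=+5,dy=+11->C; (4,9):dx=+4,dy=+6->C; (5,6):dx=+10,dy=-3->D; (5,7):dx=+3,dy=-8->D
  (5,8):dx=+12,dy=+1->C; (5,9):dx=+11,dy=-4->D; (6,7):dx=-7,dy=-5->C; (6,8):dx=+2,dy=+4->C
  (6,9):dx=+1,dy=-1->D; (7,8):dx=+9,dy=+9->C; (7,9):dx=+8,dy=+4->C; (8,9):dx=-1,dy=-5->C
Step 2: C = 17, D = 19, total pairs = 36.
Step 3: tau = (C - D)/(n(n-1)/2) = (17 - 19)/36 = -0.055556.
Step 4: Exact two-sided p-value (enumerate n! = 362880 permutations of y under H0): p = 0.919455.
Step 5: alpha = 0.1. fail to reject H0.

tau_b = -0.0556 (C=17, D=19), p = 0.919455, fail to reject H0.


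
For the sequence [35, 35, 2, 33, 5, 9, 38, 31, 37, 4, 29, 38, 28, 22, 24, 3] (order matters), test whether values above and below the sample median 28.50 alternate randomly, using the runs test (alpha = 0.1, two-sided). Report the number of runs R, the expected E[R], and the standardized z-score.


Step 1: Compute median = 28.50; label A = above, B = below.
Labels in order: AABABBAAABAABBBB  (n_A = 8, n_B = 8)
Step 2: Count runs R = 8.
Step 3: Under H0 (random ordering), E[R] = 2*n_A*n_B/(n_A+n_B) + 1 = 2*8*8/16 + 1 = 9.0000.
        Var[R] = 2*n_A*n_B*(2*n_A*n_B - n_A - n_B) / ((n_A+n_B)^2 * (n_A+n_B-1)) = 14336/3840 = 3.7333.
        SD[R] = 1.9322.
Step 4: Continuity-corrected z = (R + 0.5 - E[R]) / SD[R] = (8 + 0.5 - 9.0000) / 1.9322 = -0.2588.
Step 5: Two-sided p-value via normal approximation = 2*(1 - Phi(|z|)) = 0.795809.
Step 6: alpha = 0.1. fail to reject H0.

R = 8, z = -0.2588, p = 0.795809, fail to reject H0.


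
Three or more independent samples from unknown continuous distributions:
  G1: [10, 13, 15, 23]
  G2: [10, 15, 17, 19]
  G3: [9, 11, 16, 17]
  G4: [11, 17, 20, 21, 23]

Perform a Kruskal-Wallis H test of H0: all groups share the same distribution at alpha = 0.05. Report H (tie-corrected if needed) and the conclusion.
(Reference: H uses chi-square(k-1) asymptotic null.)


Step 1: Combine all N = 17 observations and assign midranks.
sorted (value, group, rank): (9,G3,1), (10,G1,2.5), (10,G2,2.5), (11,G3,4.5), (11,G4,4.5), (13,G1,6), (15,G1,7.5), (15,G2,7.5), (16,G3,9), (17,G2,11), (17,G3,11), (17,G4,11), (19,G2,13), (20,G4,14), (21,G4,15), (23,G1,16.5), (23,G4,16.5)
Step 2: Sum ranks within each group.
R_1 = 32.5 (n_1 = 4)
R_2 = 34 (n_2 = 4)
R_3 = 25.5 (n_3 = 4)
R_4 = 61 (n_4 = 5)
Step 3: H = 12/(N(N+1)) * sum(R_i^2/n_i) - 3(N+1)
     = 12/(17*18) * (32.5^2/4 + 34^2/4 + 25.5^2/4 + 61^2/5) - 3*18
     = 0.039216 * 1459.83 - 54
     = 3.248039.
Step 4: Ties present; correction factor C = 1 - 48/(17^3 - 17) = 0.990196. Corrected H = 3.248039 / 0.990196 = 3.280198.
Step 5: Under H0, H ~ chi^2(3); p-value = 0.350408.
Step 6: alpha = 0.05. fail to reject H0.

H = 3.2802, df = 3, p = 0.350408, fail to reject H0.


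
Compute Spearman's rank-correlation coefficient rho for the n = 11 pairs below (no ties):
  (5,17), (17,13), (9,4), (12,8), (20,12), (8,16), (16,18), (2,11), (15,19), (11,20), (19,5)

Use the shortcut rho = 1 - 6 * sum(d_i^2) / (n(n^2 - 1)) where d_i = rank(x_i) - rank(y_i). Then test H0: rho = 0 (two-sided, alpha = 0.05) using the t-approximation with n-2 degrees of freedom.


Step 1: Rank x and y separately (midranks; no ties here).
rank(x): 5->2, 17->9, 9->4, 12->6, 20->11, 8->3, 16->8, 2->1, 15->7, 11->5, 19->10
rank(y): 17->8, 13->6, 4->1, 8->3, 12->5, 16->7, 18->9, 11->4, 19->10, 20->11, 5->2
Step 2: d_i = R_x(i) - R_y(i); compute d_i^2.
  (2-8)^2=36, (9-6)^2=9, (4-1)^2=9, (6-3)^2=9, (11-5)^2=36, (3-7)^2=16, (8-9)^2=1, (1-4)^2=9, (7-10)^2=9, (5-11)^2=36, (10-2)^2=64
sum(d^2) = 234.
Step 3: rho = 1 - 6*234 / (11*(11^2 - 1)) = 1 - 1404/1320 = -0.063636.
Step 4: Under H0, t = rho * sqrt((n-2)/(1-rho^2)) = -0.1913 ~ t(9).
Step 5: Two-sided p-value from the t-distribution with 9 df = 0.852539.
Step 6: alpha = 0.05. fail to reject H0.

rho = -0.0636, p = 0.852539, fail to reject H0 at alpha = 0.05.


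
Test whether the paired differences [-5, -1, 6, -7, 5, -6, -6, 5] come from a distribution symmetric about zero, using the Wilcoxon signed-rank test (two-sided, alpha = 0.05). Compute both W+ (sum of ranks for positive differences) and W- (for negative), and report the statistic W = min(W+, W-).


Step 1: Drop any zero differences (none here) and take |d_i|.
|d| = [5, 1, 6, 7, 5, 6, 6, 5]
Step 2: Midrank |d_i| (ties get averaged ranks).
ranks: |5|->3, |1|->1, |6|->6, |7|->8, |5|->3, |6|->6, |6|->6, |5|->3
Step 3: Attach original signs; sum ranks with positive sign and with negative sign.
W+ = 6 + 3 + 3 = 12
W- = 3 + 1 + 8 + 6 + 6 = 24
(Check: W+ + W- = 36 should equal n(n+1)/2 = 36.)
Step 4: Test statistic W = min(W+, W-) = 12.
Step 5: Ties in |d|, so use the tie-corrected normal approximation.
        E[W] = n(n+1)/4 = 8*9/4 = 18.
        Tie groups: |d|=5 (t=3), |d|=6 (t=3); sum(t^3 - t) = 48.
        Var[W] = n(n+1)(2n+1)/24 - sum(t^3-t)/48 = 1224/24 - 48/48 = 50.
        z = (W - E[W]) / sqrt(Var[W]) = (12 - 18) / 7.0711 = -0.8485.
        Two-sided p = 2*Phi(z) = 0.396144.
Step 6: alpha = 0.05. fail to reject H0.

W+ = 12, W- = 24, W = min = 12, p = 0.396144, fail to reject H0.


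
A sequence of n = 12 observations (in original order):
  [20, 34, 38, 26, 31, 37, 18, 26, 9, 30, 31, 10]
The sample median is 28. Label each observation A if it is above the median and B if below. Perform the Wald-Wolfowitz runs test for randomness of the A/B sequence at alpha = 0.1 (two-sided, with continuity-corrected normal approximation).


Step 1: Compute median = 28; label A = above, B = below.
Labels in order: BAABAABBBAAB  (n_A = 6, n_B = 6)
Step 2: Count runs R = 7.
Step 3: Under H0 (random ordering), E[R] = 2*n_A*n_B/(n_A+n_B) + 1 = 2*6*6/12 + 1 = 7.0000.
        Var[R] = 2*n_A*n_B*(2*n_A*n_B - n_A - n_B) / ((n_A+n_B)^2 * (n_A+n_B-1)) = 4320/1584 = 2.7273.
        SD[R] = 1.6514.
Step 4: R = E[R], so z = 0 with no continuity correction.
Step 5: Two-sided p-value via normal approximation = 2*(1 - Phi(|z|)) = 1.000000.
Step 6: alpha = 0.1. fail to reject H0.

R = 7, z = 0.0000, p = 1.000000, fail to reject H0.


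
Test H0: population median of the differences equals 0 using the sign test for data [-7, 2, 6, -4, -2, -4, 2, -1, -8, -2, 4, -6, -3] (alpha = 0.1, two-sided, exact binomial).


Step 1: Discard zero differences. Original n = 13; n_eff = number of nonzero differences = 13.
Nonzero differences (with sign): -7, +2, +6, -4, -2, -4, +2, -1, -8, -2, +4, -6, -3
Step 2: Count signs: positive = 4, negative = 9.
Step 3: Under H0: P(positive) = 0.5, so the number of positives S ~ Bin(13, 0.5).
Step 4: Two-sided exact p-value = sum of Bin(13,0.5) probabilities at or below the observed probability = 0.266846.
Step 5: alpha = 0.1. fail to reject H0.

n_eff = 13, pos = 4, neg = 9, p = 0.266846, fail to reject H0.


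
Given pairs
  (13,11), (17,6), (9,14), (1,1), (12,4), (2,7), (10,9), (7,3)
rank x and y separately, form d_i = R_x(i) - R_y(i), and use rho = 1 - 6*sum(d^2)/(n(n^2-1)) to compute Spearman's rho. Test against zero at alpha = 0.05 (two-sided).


Step 1: Rank x and y separately (midranks; no ties here).
rank(x): 13->7, 17->8, 9->4, 1->1, 12->6, 2->2, 10->5, 7->3
rank(y): 11->7, 6->4, 14->8, 1->1, 4->3, 7->5, 9->6, 3->2
Step 2: d_i = R_x(i) - R_y(i); compute d_i^2.
  (7-7)^2=0, (8-4)^2=16, (4-8)^2=16, (1-1)^2=0, (6-3)^2=9, (2-5)^2=9, (5-6)^2=1, (3-2)^2=1
sum(d^2) = 52.
Step 3: rho = 1 - 6*52 / (8*(8^2 - 1)) = 1 - 312/504 = 0.380952.
Step 4: Under H0, t = rho * sqrt((n-2)/(1-rho^2)) = 1.0092 ~ t(6).
Step 5: Two-sided p-value from the t-distribution with 6 df = 0.351813.
Step 6: alpha = 0.05. fail to reject H0.

rho = 0.3810, p = 0.351813, fail to reject H0 at alpha = 0.05.


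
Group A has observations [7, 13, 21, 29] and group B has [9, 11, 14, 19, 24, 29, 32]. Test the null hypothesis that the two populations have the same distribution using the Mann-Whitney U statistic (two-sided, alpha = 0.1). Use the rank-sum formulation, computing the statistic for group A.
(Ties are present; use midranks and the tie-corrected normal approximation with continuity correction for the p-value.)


Step 1: Combine and sort all 11 observations; assign midranks.
sorted (value, group): (7,X), (9,Y), (11,Y), (13,X), (14,Y), (19,Y), (21,X), (24,Y), (29,X), (29,Y), (32,Y)
ranks: 7->1, 9->2, 11->3, 13->4, 14->5, 19->6, 21->7, 24->8, 29->9.5, 29->9.5, 32->11
Step 2: Rank sum for X: R1 = 1 + 4 + 7 + 9.5 = 21.5.
Step 3: U_X = R1 - n1(n1+1)/2 = 21.5 - 4*5/2 = 21.5 - 10 = 11.5.
       U_Y = n1*n2 - U_X = 28 - 11.5 = 16.5.
Step 4: Ties are present, so use the tie-corrected normal approximation (with continuity correction) for the p-value.
Step 5: p-value = 0.704817; compare to alpha = 0.1. fail to reject H0.

U_X = 11.5, p = 0.704817, fail to reject H0 at alpha = 0.1.


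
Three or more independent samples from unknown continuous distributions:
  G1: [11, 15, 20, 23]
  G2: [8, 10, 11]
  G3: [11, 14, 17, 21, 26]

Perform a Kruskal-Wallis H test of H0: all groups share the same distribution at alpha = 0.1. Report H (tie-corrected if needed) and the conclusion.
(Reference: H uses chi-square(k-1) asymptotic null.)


Step 1: Combine all N = 12 observations and assign midranks.
sorted (value, group, rank): (8,G2,1), (10,G2,2), (11,G1,4), (11,G2,4), (11,G3,4), (14,G3,6), (15,G1,7), (17,G3,8), (20,G1,9), (21,G3,10), (23,G1,11), (26,G3,12)
Step 2: Sum ranks within each group.
R_1 = 31 (n_1 = 4)
R_2 = 7 (n_2 = 3)
R_3 = 40 (n_3 = 5)
Step 3: H = 12/(N(N+1)) * sum(R_i^2/n_i) - 3(N+1)
     = 12/(12*13) * (31^2/4 + 7^2/3 + 40^2/5) - 3*13
     = 0.076923 * 576.583 - 39
     = 5.352564.
Step 4: Ties present; correction factor C = 1 - 24/(12^3 - 12) = 0.986014. Corrected H = 5.352564 / 0.986014 = 5.428487.
Step 5: Under H0, H ~ chi^2(2); p-value = 0.066255.
Step 6: alpha = 0.1. reject H0.

H = 5.4285, df = 2, p = 0.066255, reject H0.


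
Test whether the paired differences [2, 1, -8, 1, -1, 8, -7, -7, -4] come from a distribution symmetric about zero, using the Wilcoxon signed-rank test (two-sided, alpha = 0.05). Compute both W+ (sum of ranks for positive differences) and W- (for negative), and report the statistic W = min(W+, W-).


Step 1: Drop any zero differences (none here) and take |d_i|.
|d| = [2, 1, 8, 1, 1, 8, 7, 7, 4]
Step 2: Midrank |d_i| (ties get averaged ranks).
ranks: |2|->4, |1|->2, |8|->8.5, |1|->2, |1|->2, |8|->8.5, |7|->6.5, |7|->6.5, |4|->5
Step 3: Attach original signs; sum ranks with positive sign and with negative sign.
W+ = 4 + 2 + 2 + 8.5 = 16.5
W- = 8.5 + 2 + 6.5 + 6.5 + 5 = 28.5
(Check: W+ + W- = 45 should equal n(n+1)/2 = 45.)
Step 4: Test statistic W = min(W+, W-) = 16.5.
Step 5: Ties in |d|, so use the tie-corrected normal approximation.
        E[W] = n(n+1)/4 = 9*10/4 = 22.5.
        Tie groups: |d|=1 (t=3), |d|=7 (t=2), |d|=8 (t=2); sum(t^3 - t) = 36.
        Var[W] = n(n+1)(2n+1)/24 - sum(t^3-t)/48 = 1710/24 - 36/48 = 70.5.
        z = (W - E[W]) / sqrt(Var[W]) = (16.5 - 22.5) / 8.3964 = -0.7146.
        Two-sided p = 2*Phi(z) = 0.474863.
Step 6: alpha = 0.05. fail to reject H0.

W+ = 16.5, W- = 28.5, W = min = 16.5, p = 0.474863, fail to reject H0.


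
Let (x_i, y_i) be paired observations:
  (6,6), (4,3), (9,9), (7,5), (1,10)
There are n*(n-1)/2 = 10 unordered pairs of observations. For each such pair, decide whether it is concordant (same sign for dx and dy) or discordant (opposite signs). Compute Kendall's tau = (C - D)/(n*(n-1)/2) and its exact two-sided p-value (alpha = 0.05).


Step 1: Enumerate the 10 unordered pairs (i,j) with i<j and classify each by sign(x_j-x_i) * sign(y_j-y_i).
  (1,2):dx=-2,dy=-3->C; (1,3):dx=+3,dy=+3->C; (1,4):dx=+1,dy=-1->D; (1,5):dx=-5,dy=+4->D
  (2,3):dx=+5,dy=+6->C; (2,4):dx=+3,dy=+2->C; (2,5):dx=-3,dy=+7->D; (3,4):dx=-2,dy=-4->C
  (3,5):dx=-8,dy=+1->D; (4,5):dx=-6,dy=+5->D
Step 2: C = 5, D = 5, total pairs = 10.
Step 3: tau = (C - D)/(n(n-1)/2) = (5 - 5)/10 = 0.000000.
Step 4: Exact two-sided p-value (enumerate n! = 120 permutations of y under H0): p = 1.000000.
Step 5: alpha = 0.05. fail to reject H0.

tau_b = 0.0000 (C=5, D=5), p = 1.000000, fail to reject H0.


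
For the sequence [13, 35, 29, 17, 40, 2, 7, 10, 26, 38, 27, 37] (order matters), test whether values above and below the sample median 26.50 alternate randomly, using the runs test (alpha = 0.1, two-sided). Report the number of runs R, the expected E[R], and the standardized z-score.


Step 1: Compute median = 26.50; label A = above, B = below.
Labels in order: BAABABBBBAAA  (n_A = 6, n_B = 6)
Step 2: Count runs R = 6.
Step 3: Under H0 (random ordering), E[R] = 2*n_A*n_B/(n_A+n_B) + 1 = 2*6*6/12 + 1 = 7.0000.
        Var[R] = 2*n_A*n_B*(2*n_A*n_B - n_A - n_B) / ((n_A+n_B)^2 * (n_A+n_B-1)) = 4320/1584 = 2.7273.
        SD[R] = 1.6514.
Step 4: Continuity-corrected z = (R + 0.5 - E[R]) / SD[R] = (6 + 0.5 - 7.0000) / 1.6514 = -0.3028.
Step 5: Two-sided p-value via normal approximation = 2*(1 - Phi(|z|)) = 0.762069.
Step 6: alpha = 0.1. fail to reject H0.

R = 6, z = -0.3028, p = 0.762069, fail to reject H0.


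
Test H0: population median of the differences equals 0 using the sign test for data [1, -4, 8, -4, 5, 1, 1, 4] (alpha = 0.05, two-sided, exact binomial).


Step 1: Discard zero differences. Original n = 8; n_eff = number of nonzero differences = 8.
Nonzero differences (with sign): +1, -4, +8, -4, +5, +1, +1, +4
Step 2: Count signs: positive = 6, negative = 2.
Step 3: Under H0: P(positive) = 0.5, so the number of positives S ~ Bin(8, 0.5).
Step 4: Two-sided exact p-value = sum of Bin(8,0.5) probabilities at or below the observed probability = 0.289062.
Step 5: alpha = 0.05. fail to reject H0.

n_eff = 8, pos = 6, neg = 2, p = 0.289062, fail to reject H0.


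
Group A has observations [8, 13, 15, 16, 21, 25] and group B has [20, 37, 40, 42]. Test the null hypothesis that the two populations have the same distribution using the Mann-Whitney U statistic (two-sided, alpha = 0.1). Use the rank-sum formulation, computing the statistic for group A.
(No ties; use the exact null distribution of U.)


Step 1: Combine and sort all 10 observations; assign midranks.
sorted (value, group): (8,X), (13,X), (15,X), (16,X), (20,Y), (21,X), (25,X), (37,Y), (40,Y), (42,Y)
ranks: 8->1, 13->2, 15->3, 16->4, 20->5, 21->6, 25->7, 37->8, 40->9, 42->10
Step 2: Rank sum for X: R1 = 1 + 2 + 3 + 4 + 6 + 7 = 23.
Step 3: U_X = R1 - n1(n1+1)/2 = 23 - 6*7/2 = 23 - 21 = 2.
       U_Y = n1*n2 - U_X = 24 - 2 = 22.
Step 4: No ties, so the exact null distribution of U (based on enumerating the C(10,6) = 210 equally likely rank assignments) gives the two-sided p-value.
Step 5: p-value = 0.038095; compare to alpha = 0.1. reject H0.

U_X = 2, p = 0.038095, reject H0 at alpha = 0.1.


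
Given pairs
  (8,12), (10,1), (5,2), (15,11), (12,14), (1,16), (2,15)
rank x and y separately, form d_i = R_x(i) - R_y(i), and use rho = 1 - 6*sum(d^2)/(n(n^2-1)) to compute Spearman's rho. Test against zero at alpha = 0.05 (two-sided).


Step 1: Rank x and y separately (midranks; no ties here).
rank(x): 8->4, 10->5, 5->3, 15->7, 12->6, 1->1, 2->2
rank(y): 12->4, 1->1, 2->2, 11->3, 14->5, 16->7, 15->6
Step 2: d_i = R_x(i) - R_y(i); compute d_i^2.
  (4-4)^2=0, (5-1)^2=16, (3-2)^2=1, (7-3)^2=16, (6-5)^2=1, (1-7)^2=36, (2-6)^2=16
sum(d^2) = 86.
Step 3: rho = 1 - 6*86 / (7*(7^2 - 1)) = 1 - 516/336 = -0.535714.
Step 4: Under H0, t = rho * sqrt((n-2)/(1-rho^2)) = -1.4186 ~ t(5).
Step 5: Two-sided p-value from the t-distribution with 5 df = 0.215217.
Step 6: alpha = 0.05. fail to reject H0.

rho = -0.5357, p = 0.215217, fail to reject H0 at alpha = 0.05.


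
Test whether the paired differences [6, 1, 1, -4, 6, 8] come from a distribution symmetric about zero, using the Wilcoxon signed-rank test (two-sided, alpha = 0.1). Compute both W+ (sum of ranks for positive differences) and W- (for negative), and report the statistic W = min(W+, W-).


Step 1: Drop any zero differences (none here) and take |d_i|.
|d| = [6, 1, 1, 4, 6, 8]
Step 2: Midrank |d_i| (ties get averaged ranks).
ranks: |6|->4.5, |1|->1.5, |1|->1.5, |4|->3, |6|->4.5, |8|->6
Step 3: Attach original signs; sum ranks with positive sign and with negative sign.
W+ = 4.5 + 1.5 + 1.5 + 4.5 + 6 = 18
W- = 3 = 3
(Check: W+ + W- = 21 should equal n(n+1)/2 = 21.)
Step 4: Test statistic W = min(W+, W-) = 3.
Step 5: Ties in |d|, so use the tie-corrected normal approximation.
        E[W] = n(n+1)/4 = 6*7/4 = 10.5.
        Tie groups: |d|=1 (t=2), |d|=6 (t=2); sum(t^3 - t) = 12.
        Var[W] = n(n+1)(2n+1)/24 - sum(t^3-t)/48 = 546/24 - 12/48 = 22.5.
        z = (W - E[W]) / sqrt(Var[W]) = (3 - 10.5) / 4.7434 = -1.5811.
        Two-sided p = 2*Phi(z) = 0.113846.
Step 6: alpha = 0.1. fail to reject H0.

W+ = 18, W- = 3, W = min = 3, p = 0.113846, fail to reject H0.


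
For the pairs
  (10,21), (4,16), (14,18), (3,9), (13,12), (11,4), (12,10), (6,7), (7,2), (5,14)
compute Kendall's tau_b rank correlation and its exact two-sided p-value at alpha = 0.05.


Step 1: Enumerate the 45 unordered pairs (i,j) with i<j and classify each by sign(x_j-x_i) * sign(y_j-y_i).
  (1,2):dx=-6,dy=-5->C; (1,3):dx=+4,dy=-3->D; (1,4):dx=-7,dy=-12->C; (1,5):dx=+3,dy=-9->D
  (1,6):dx=+1,dy=-17->D; (1,7):dx=+2,dy=-11->D; (1,8):dx=-4,dy=-14->C; (1,9):dx=-3,dy=-19->C
  (1,10):dx=-5,dy=-7->C; (2,3):dx=+10,dy=+2->C; (2,4):dx=-1,dy=-7->C; (2,5):dx=+9,dy=-4->D
  (2,6):dx=+7,dy=-12->D; (2,7):dx=+8,dy=-6->D; (2,8):dx=+2,dy=-9->D; (2,9):dx=+3,dy=-14->D
  (2,10):dx=+1,dy=-2->D; (3,4):dx=-11,dy=-9->C; (3,5):dx=-1,dy=-6->C; (3,6):dx=-3,dy=-14->C
  (3,7):dx=-2,dy=-8->C; (3,8):dx=-8,dy=-11->C; (3,9):dx=-7,dy=-16->C; (3,10):dx=-9,dy=-4->C
  (4,5):dx=+10,dy=+3->C; (4,6):dx=+8,dy=-5->D; (4,7):dx=+9,dy=+1->C; (4,8):dx=+3,dy=-2->D
  (4,9):dx=+4,dy=-7->D; (4,10):dx=+2,dy=+5->C; (5,6):dx=-2,dy=-8->C; (5,7):dx=-1,dy=-2->C
  (5,8):dx=-7,dy=-5->C; (5,9):dx=-6,dy=-10->C; (5,10):dx=-8,dy=+2->D; (6,7):dx=+1,dy=+6->C
  (6,8):dx=-5,dy=+3->D; (6,9):dx=-4,dy=-2->C; (6,10):dx=-6,dy=+10->D; (7,8):dx=-6,dy=-3->C
  (7,9):dx=-5,dy=-8->C; (7,10):dx=-7,dy=+4->D; (8,9):dx=+1,dy=-5->D; (8,10):dx=-1,dy=+7->D
  (9,10):dx=-2,dy=+12->D
Step 2: C = 25, D = 20, total pairs = 45.
Step 3: tau = (C - D)/(n(n-1)/2) = (25 - 20)/45 = 0.111111.
Step 4: Exact two-sided p-value (enumerate n! = 3628800 permutations of y under H0): p = 0.727490.
Step 5: alpha = 0.05. fail to reject H0.

tau_b = 0.1111 (C=25, D=20), p = 0.727490, fail to reject H0.


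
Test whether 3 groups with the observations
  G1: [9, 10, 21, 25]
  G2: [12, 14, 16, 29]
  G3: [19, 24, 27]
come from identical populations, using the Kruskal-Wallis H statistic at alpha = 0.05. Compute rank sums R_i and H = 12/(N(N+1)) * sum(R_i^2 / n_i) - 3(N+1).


Step 1: Combine all N = 11 observations and assign midranks.
sorted (value, group, rank): (9,G1,1), (10,G1,2), (12,G2,3), (14,G2,4), (16,G2,5), (19,G3,6), (21,G1,7), (24,G3,8), (25,G1,9), (27,G3,10), (29,G2,11)
Step 2: Sum ranks within each group.
R_1 = 19 (n_1 = 4)
R_2 = 23 (n_2 = 4)
R_3 = 24 (n_3 = 3)
Step 3: H = 12/(N(N+1)) * sum(R_i^2/n_i) - 3(N+1)
     = 12/(11*12) * (19^2/4 + 23^2/4 + 24^2/3) - 3*12
     = 0.090909 * 414.5 - 36
     = 1.681818.
Step 4: No ties, so H is used without correction.
Step 5: Under H0, H ~ chi^2(2); p-value = 0.431318.
Step 6: alpha = 0.05. fail to reject H0.

H = 1.6818, df = 2, p = 0.431318, fail to reject H0.


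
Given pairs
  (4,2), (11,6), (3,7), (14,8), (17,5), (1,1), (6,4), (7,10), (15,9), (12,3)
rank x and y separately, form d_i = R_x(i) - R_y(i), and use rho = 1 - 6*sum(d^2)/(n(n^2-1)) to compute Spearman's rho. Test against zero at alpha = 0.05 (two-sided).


Step 1: Rank x and y separately (midranks; no ties here).
rank(x): 4->3, 11->6, 3->2, 14->8, 17->10, 1->1, 6->4, 7->5, 15->9, 12->7
rank(y): 2->2, 6->6, 7->7, 8->8, 5->5, 1->1, 4->4, 10->10, 9->9, 3->3
Step 2: d_i = R_x(i) - R_y(i); compute d_i^2.
  (3-2)^2=1, (6-6)^2=0, (2-7)^2=25, (8-8)^2=0, (10-5)^2=25, (1-1)^2=0, (4-4)^2=0, (5-10)^2=25, (9-9)^2=0, (7-3)^2=16
sum(d^2) = 92.
Step 3: rho = 1 - 6*92 / (10*(10^2 - 1)) = 1 - 552/990 = 0.442424.
Step 4: Under H0, t = rho * sqrt((n-2)/(1-rho^2)) = 1.3954 ~ t(8).
Step 5: Two-sided p-value from the t-distribution with 8 df = 0.200423.
Step 6: alpha = 0.05. fail to reject H0.

rho = 0.4424, p = 0.200423, fail to reject H0 at alpha = 0.05.


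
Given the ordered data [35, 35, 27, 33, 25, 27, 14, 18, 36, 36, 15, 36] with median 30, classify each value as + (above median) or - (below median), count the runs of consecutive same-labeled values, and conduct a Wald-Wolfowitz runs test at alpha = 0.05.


Step 1: Compute median = 30; label A = above, B = below.
Labels in order: AABABBBBAABA  (n_A = 6, n_B = 6)
Step 2: Count runs R = 7.
Step 3: Under H0 (random ordering), E[R] = 2*n_A*n_B/(n_A+n_B) + 1 = 2*6*6/12 + 1 = 7.0000.
        Var[R] = 2*n_A*n_B*(2*n_A*n_B - n_A - n_B) / ((n_A+n_B)^2 * (n_A+n_B-1)) = 4320/1584 = 2.7273.
        SD[R] = 1.6514.
Step 4: R = E[R], so z = 0 with no continuity correction.
Step 5: Two-sided p-value via normal approximation = 2*(1 - Phi(|z|)) = 1.000000.
Step 6: alpha = 0.05. fail to reject H0.

R = 7, z = 0.0000, p = 1.000000, fail to reject H0.


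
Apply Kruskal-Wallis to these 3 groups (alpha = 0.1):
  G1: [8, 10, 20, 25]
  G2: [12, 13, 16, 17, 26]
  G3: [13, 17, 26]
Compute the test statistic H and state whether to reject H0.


Step 1: Combine all N = 12 observations and assign midranks.
sorted (value, group, rank): (8,G1,1), (10,G1,2), (12,G2,3), (13,G2,4.5), (13,G3,4.5), (16,G2,6), (17,G2,7.5), (17,G3,7.5), (20,G1,9), (25,G1,10), (26,G2,11.5), (26,G3,11.5)
Step 2: Sum ranks within each group.
R_1 = 22 (n_1 = 4)
R_2 = 32.5 (n_2 = 5)
R_3 = 23.5 (n_3 = 3)
Step 3: H = 12/(N(N+1)) * sum(R_i^2/n_i) - 3(N+1)
     = 12/(12*13) * (22^2/4 + 32.5^2/5 + 23.5^2/3) - 3*13
     = 0.076923 * 516.333 - 39
     = 0.717949.
Step 4: Ties present; correction factor C = 1 - 18/(12^3 - 12) = 0.989510. Corrected H = 0.717949 / 0.989510 = 0.725559.
Step 5: Under H0, H ~ chi^2(2); p-value = 0.695740.
Step 6: alpha = 0.1. fail to reject H0.

H = 0.7256, df = 2, p = 0.695740, fail to reject H0.


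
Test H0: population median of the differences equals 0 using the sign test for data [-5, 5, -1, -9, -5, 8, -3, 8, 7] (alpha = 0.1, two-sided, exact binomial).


Step 1: Discard zero differences. Original n = 9; n_eff = number of nonzero differences = 9.
Nonzero differences (with sign): -5, +5, -1, -9, -5, +8, -3, +8, +7
Step 2: Count signs: positive = 4, negative = 5.
Step 3: Under H0: P(positive) = 0.5, so the number of positives S ~ Bin(9, 0.5).
Step 4: Two-sided exact p-value = sum of Bin(9,0.5) probabilities at or below the observed probability = 1.000000.
Step 5: alpha = 0.1. fail to reject H0.

n_eff = 9, pos = 4, neg = 5, p = 1.000000, fail to reject H0.
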